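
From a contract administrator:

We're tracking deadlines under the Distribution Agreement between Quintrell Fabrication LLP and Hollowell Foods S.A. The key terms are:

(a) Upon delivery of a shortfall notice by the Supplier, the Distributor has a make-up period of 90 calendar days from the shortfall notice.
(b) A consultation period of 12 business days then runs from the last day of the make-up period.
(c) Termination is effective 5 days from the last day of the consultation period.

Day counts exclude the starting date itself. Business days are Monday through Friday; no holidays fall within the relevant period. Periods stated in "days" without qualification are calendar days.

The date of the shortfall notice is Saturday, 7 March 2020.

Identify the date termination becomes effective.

28 June 2020

The last day of the make-up period: 90 calendar days after 7 March 2020 is 5 June 2020.
The last day of the consultation period: 12 business days after Friday, 5 June 2020, skipping weekends — Jun 8, Jun 9, Jun 10, Jun 11, …, Jun 19, Jun 22, Jun 23 — lands on Tuesday, 23 June 2020.
The date termination becomes effective: 5 calendar days after 23 June 2020 is 28 June 2020.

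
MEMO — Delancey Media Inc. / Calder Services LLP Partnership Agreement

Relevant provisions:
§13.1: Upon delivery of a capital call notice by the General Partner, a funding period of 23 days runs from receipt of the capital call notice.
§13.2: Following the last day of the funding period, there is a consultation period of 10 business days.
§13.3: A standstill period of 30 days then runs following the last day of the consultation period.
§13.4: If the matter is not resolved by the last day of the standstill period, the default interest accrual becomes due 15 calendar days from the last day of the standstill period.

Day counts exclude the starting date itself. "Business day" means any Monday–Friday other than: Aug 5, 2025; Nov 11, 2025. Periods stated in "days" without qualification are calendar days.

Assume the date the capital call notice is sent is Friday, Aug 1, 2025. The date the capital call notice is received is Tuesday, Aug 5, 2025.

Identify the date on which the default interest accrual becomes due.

Oct 26, 2025

Adding 23 calendar days to Aug 5, 2025 gives Aug 28, 2025, which is the last day of the funding period.
From Thursday, Aug 28, 2025, 10 business days (Aug 29, Sep 1, Sep 2, Sep 3, Sep 4, Sep 5, Sep 8, Sep 9, Sep 10, Sep 11, skipping weekends) brings us to Thursday, Sep 11, 2025, which is the last day of the consultation period.
Adding 30 calendar days to Sep 11, 2025 gives Oct 11, 2025, which is the last day of the standstill period.
The date on which the default interest accrual becomes due: Oct 11, 2025 + 15 days = Oct 26, 2025.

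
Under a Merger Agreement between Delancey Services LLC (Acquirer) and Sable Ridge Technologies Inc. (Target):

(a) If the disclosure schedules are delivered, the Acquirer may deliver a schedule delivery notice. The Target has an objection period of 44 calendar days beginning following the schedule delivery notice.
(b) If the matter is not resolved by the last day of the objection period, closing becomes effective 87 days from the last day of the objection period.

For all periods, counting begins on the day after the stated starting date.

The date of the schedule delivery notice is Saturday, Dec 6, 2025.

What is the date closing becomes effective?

Adding 44 calendar days to Dec 6, 2025 gives Jan 19, 2026, which is the last day of the objection period.
Adding 87 calendar days to Jan 19, 2026 gives Apr 16, 2026, which is the date closing becomes effective.

Apr 16, 2026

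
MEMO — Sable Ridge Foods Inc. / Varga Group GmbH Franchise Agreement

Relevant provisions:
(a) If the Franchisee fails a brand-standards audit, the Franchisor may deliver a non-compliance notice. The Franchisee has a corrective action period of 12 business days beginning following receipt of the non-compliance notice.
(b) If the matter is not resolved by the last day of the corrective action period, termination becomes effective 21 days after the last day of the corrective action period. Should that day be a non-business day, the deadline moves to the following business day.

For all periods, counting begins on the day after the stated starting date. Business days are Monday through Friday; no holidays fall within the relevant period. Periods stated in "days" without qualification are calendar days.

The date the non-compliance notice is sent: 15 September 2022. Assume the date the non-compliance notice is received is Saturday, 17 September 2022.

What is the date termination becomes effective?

From Saturday, 17 September 2022, 12 business days (Sep 19, Sep 20, Sep 21, Sep 22, …, Sep 30, Oct 3, Oct 4, skipping weekends) brings us to Tuesday, 4 October 2022, which is the last day of the corrective action period.
Adding 21 calendar days to 4 October 2022 gives 25 October 2022, which is the date termination becomes effective. 25 October 2022 is a Tuesday, so no roll-forward applies.

25 October 2022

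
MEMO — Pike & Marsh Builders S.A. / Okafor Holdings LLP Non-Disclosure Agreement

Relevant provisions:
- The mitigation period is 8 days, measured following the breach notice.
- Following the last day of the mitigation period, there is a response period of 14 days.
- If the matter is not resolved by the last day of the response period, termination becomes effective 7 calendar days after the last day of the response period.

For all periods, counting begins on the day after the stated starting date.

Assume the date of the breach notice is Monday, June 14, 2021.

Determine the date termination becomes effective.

July 13, 2021

The last day of the mitigation period: 8 calendar days after June 14, 2021 is June 22, 2021.
Adding 14 calendar days to June 22, 2021 gives July 6, 2021, which is the last day of the response period.
Adding 7 calendar days to July 6, 2021 gives July 13, 2021, which is the date termination becomes effective.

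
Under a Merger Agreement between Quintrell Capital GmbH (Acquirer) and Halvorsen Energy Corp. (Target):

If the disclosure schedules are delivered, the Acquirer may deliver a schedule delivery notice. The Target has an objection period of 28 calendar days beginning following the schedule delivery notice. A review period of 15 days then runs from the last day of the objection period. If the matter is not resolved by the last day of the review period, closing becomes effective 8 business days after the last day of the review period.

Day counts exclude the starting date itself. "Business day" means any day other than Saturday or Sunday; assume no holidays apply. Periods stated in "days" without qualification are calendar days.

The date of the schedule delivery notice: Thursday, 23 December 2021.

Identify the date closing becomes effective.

Adding 28 calendar days to 23 December 2021 gives 20 January 2022, which is the last day of the objection period.
The last day of the review period: 15 calendar days after 20 January 2022 is 4 February 2022.
The date closing becomes effective: 8 business days after Friday, 4 February 2022, skipping weekends — Feb 7, Feb 8, Feb 9, Feb 10, Feb 11, Feb 14, Feb 15, Feb 16 — lands on Wednesday, 16 February 2022.

16 February 2022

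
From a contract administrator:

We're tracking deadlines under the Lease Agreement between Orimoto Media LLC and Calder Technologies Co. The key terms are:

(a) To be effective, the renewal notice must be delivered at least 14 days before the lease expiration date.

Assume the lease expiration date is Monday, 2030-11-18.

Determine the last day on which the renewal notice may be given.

2030-11-04

Counting back 14 calendar days from 2030-11-18 gives 2030-11-04.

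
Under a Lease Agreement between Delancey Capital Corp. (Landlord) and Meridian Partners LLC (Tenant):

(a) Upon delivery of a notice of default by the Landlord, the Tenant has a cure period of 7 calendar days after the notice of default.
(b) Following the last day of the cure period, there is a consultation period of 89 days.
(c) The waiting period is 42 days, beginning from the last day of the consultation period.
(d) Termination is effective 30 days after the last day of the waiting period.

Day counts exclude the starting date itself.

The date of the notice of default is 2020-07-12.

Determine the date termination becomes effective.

2020-12-27

The last day of the cure period: 2020-07-12 + 7 days = 2020-07-19.
Adding 89 calendar days to 2020-07-19 gives 2020-10-16, which is the last day of the consultation period.
The last day of the waiting period: 2020-10-16 + 42 days = 2020-11-27.
The date termination becomes effective: 2020-11-27 + 30 days = 2020-12-27.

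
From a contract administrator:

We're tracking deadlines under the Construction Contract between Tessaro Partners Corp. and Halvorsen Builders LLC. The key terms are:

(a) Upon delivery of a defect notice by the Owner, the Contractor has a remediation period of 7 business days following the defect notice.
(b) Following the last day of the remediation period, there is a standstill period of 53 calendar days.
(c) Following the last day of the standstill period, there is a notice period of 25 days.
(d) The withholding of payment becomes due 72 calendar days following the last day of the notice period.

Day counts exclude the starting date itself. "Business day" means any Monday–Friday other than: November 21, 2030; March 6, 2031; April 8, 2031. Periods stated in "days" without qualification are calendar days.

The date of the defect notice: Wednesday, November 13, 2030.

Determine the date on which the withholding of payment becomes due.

The last day of the remediation period: 7 business days after Wednesday, November 13, 2030, skipping weekends and the listed holiday on Nov 21 — Nov 14, Nov 15, Nov 18, Nov 19, Nov 20, Nov 22, Nov 25 — lands on Monday, November 25, 2030.
Adding 53 calendar days to November 25, 2030 gives January 17, 2031, which is the last day of the standstill period.
The last day of the notice period: January 17, 2031 + 25 days = February 11, 2031.
Adding 72 calendar days to February 11, 2031 gives April 24, 2031, which is the date on which the withholding of payment becomes due.

April 24, 2031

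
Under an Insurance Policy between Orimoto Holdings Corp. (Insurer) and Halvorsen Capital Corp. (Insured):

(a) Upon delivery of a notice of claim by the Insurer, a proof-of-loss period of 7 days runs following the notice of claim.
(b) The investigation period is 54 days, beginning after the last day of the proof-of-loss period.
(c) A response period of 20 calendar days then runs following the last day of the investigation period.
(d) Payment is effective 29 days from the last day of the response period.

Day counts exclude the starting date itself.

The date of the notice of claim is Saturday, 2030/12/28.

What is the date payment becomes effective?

The last day of the proof-of-loss period: 2030/12/28 + 7 days = 2031/01/04.
The last day of the investigation period: 2031/01/04 + 54 days = 2031/02/27.
Adding 20 calendar days to 2031/02/27 gives 2031/03/19, which is the last day of the response period.
The date payment becomes effective: 29 calendar days after 2031/03/19 is 2031/04/17.

2031/04/17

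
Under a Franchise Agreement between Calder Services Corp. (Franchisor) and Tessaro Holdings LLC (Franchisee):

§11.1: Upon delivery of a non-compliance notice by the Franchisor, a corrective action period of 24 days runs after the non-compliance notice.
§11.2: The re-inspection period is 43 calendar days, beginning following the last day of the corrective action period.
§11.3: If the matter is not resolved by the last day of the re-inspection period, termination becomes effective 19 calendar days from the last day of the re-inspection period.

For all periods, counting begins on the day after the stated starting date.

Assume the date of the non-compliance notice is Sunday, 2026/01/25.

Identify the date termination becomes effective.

2026/04/21

The last day of the corrective action period: 2026/01/25 + 24 days = 2026/02/18.
The last day of the re-inspection period: 2026/02/18 + 43 days = 2026/04/02.
The date termination becomes effective: 19 calendar days after 2026/04/02 is 2026/04/21.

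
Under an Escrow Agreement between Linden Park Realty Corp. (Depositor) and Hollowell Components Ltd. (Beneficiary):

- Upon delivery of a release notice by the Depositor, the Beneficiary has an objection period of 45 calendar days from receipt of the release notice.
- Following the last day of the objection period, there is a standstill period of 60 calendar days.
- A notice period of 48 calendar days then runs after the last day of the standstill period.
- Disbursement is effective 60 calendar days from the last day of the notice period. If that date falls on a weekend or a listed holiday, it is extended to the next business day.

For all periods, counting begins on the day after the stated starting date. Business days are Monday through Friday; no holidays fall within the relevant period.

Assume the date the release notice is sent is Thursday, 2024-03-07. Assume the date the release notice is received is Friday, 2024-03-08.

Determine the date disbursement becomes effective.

The last day of the objection period: 45 calendar days after 2024-03-08 is 2024-04-22.
The last day of the standstill period: 2024-04-22 + 60 days = 2024-06-21.
The last day of the notice period: 48 calendar days after 2024-06-21 is 2024-08-08.
The date disbursement becomes effective: 60 calendar days after 2024-08-08 is 2024-10-07. 2024-10-07 is a Monday, so no roll-forward applies.

2024-10-07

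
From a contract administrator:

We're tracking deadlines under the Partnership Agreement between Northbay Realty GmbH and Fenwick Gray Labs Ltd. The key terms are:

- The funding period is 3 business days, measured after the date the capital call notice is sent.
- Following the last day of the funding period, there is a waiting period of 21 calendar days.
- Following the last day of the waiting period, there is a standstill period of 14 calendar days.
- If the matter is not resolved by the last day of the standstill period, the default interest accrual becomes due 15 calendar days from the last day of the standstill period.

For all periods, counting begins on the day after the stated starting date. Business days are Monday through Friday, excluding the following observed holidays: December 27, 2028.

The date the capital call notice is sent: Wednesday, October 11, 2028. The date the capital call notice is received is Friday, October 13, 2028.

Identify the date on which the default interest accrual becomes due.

December 5, 2028

From Wednesday, October 11, 2028, 3 business days (Oct 12, Oct 13, Oct 16, skipping weekends) brings us to Monday, October 16, 2028, which is the last day of the funding period.
The last day of the waiting period: 21 calendar days after October 16, 2028 is November 6, 2028.
Adding 14 calendar days to November 6, 2028 gives November 20, 2028, which is the last day of the standstill period.
The date on which the default interest accrual becomes due: November 20, 2028 + 15 days = December 5, 2028.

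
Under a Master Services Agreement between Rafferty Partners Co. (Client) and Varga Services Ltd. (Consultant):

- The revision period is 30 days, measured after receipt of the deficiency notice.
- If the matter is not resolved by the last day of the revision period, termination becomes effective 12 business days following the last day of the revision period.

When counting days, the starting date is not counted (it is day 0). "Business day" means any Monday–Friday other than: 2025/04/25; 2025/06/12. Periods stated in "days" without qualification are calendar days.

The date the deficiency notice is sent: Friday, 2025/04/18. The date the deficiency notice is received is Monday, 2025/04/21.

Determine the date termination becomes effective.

The last day of the revision period: 2025/04/21 + 30 days = 2025/05/21.
From Wednesday, 2025/05/21, 12 business days (May 22, May 23, May 26, May 27, …, Jun 4, Jun 5, Jun 6, skipping weekends) brings us to Friday, 2025/06/06, which is the date termination becomes effective.

2025/06/06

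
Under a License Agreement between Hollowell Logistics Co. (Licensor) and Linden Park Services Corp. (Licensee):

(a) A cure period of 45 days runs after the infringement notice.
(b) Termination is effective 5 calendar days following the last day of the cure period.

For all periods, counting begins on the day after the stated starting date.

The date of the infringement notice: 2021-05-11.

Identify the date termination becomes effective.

2021-06-30

The last day of the cure period: 45 calendar days after 2021-05-11 is 2021-06-25.
Adding 5 calendar days to 2021-06-25 gives 2021-06-30, which is the date termination becomes effective.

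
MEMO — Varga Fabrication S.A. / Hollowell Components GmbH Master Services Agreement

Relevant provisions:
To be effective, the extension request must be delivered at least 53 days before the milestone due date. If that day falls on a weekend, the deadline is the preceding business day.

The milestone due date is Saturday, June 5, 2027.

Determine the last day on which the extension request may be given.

April 13, 2027

June 5, 2027 minus 53 days is April 13, 2027. That is a Tuesday, so no adjustment is needed.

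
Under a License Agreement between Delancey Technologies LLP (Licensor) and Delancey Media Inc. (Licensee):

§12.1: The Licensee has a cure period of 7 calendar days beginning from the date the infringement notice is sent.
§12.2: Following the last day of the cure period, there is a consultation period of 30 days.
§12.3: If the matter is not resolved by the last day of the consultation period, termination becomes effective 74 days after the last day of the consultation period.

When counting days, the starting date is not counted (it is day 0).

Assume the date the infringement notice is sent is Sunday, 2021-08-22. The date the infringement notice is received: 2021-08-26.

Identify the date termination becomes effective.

2021-12-11

The last day of the cure period: 7 calendar days after 2021-08-22 is 2021-08-29.
Adding 30 calendar days to 2021-08-29 gives 2021-09-28, which is the last day of the consultation period.
The date termination becomes effective: 2021-09-28 + 74 days = 2021-12-11.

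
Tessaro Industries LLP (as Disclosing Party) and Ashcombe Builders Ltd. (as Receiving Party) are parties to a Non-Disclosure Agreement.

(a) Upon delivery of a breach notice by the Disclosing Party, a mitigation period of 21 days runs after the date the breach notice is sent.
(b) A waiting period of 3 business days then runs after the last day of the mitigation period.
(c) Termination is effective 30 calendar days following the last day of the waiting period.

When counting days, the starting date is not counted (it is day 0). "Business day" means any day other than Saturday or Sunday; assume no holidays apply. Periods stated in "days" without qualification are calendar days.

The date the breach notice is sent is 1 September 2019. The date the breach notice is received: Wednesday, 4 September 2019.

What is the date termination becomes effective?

The last day of the mitigation period: 1 September 2019 + 21 days = 22 September 2019.
The last day of the waiting period: counting 3 business days from Sunday, 22 September 2019 (Sep 23, Sep 24, Sep 25, skipping weekends) reaches Wednesday, 25 September 2019.
The date termination becomes effective: 30 calendar days after 25 September 2019 is 25 October 2019.

25 October 2019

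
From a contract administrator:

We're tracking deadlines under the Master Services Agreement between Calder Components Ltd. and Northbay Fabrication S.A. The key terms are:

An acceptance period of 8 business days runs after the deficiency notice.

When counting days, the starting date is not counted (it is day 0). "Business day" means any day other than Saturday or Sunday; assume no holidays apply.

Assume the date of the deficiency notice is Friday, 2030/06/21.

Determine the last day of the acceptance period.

2030/07/03

The last day of the acceptance period: counting 8 business days from Friday, 2030/06/21 (Jun 24, Jun 25, Jun 26, Jun 27, Jun 28, Jul 1, Jul 2, Jul 3, skipping weekends) reaches Wednesday, 2030/07/03.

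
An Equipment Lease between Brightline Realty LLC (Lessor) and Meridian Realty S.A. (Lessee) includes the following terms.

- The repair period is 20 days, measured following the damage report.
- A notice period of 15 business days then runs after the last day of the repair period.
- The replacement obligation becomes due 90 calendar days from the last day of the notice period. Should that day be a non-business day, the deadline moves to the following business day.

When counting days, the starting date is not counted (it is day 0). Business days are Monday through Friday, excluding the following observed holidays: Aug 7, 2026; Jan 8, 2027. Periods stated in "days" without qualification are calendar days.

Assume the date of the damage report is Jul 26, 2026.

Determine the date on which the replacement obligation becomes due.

The last day of the repair period: 20 calendar days after Jul 26, 2026 is Aug 15, 2026.
The last day of the notice period: 15 business days after Saturday, Aug 15, 2026, skipping weekends — Aug 17, Aug 18, Aug 19, Aug 20, …, Sep 2, Sep 3, Sep 4 — lands on Friday, Sep 4, 2026.
Adding 90 calendar days to Sep 4, 2026 gives Dec 3, 2026, which is the date on which the replacement obligation becomes due. Dec 3, 2026 is a Thursday and is not a listed holiday, so no roll-forward applies.

Dec 3, 2026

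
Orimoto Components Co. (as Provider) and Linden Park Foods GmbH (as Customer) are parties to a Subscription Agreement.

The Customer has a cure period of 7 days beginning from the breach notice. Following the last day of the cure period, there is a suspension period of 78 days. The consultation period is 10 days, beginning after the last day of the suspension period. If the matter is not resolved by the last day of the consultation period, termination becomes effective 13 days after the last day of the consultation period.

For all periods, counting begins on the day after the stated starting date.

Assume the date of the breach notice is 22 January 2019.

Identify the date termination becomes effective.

The last day of the cure period: 7 calendar days after 22 January 2019 is 29 January 2019.
The last day of the suspension period: 78 calendar days after 29 January 2019 is 17 April 2019.
The last day of the consultation period: 17 April 2019 + 10 days = 27 April 2019.
The date termination becomes effective: 13 calendar days after 27 April 2019 is 10 May 2019.

10 May 2019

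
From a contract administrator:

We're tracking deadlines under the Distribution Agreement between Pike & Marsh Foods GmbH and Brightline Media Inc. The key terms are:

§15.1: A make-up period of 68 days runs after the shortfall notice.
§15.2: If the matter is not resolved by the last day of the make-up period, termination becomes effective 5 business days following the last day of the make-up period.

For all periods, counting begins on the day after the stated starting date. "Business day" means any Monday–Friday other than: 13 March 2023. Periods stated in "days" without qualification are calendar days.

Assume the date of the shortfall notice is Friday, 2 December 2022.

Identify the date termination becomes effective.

15 February 2023

Adding 68 calendar days to 2 December 2022 gives 8 February 2023, which is the last day of the make-up period.
The date termination becomes effective: counting 5 business days from Wednesday, 8 February 2023 (Feb 9, Feb 10, Feb 13, Feb 14, Feb 15, skipping weekends) reaches Wednesday, 15 February 2023.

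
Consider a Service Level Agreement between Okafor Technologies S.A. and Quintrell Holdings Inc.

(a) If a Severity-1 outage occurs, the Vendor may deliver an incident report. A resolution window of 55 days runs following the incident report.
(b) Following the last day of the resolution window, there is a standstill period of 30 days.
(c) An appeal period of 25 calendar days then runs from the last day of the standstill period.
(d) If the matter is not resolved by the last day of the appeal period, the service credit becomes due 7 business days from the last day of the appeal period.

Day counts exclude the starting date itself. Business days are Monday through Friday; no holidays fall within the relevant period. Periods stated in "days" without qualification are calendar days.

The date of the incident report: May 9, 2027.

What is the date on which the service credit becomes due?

Sep 7, 2027

The last day of the resolution window: 55 calendar days after May 9, 2027 is Jul 3, 2027.
Adding 30 calendar days to Jul 3, 2027 gives Aug 2, 2027, which is the last day of the standstill period.
Adding 25 calendar days to Aug 2, 2027 gives Aug 27, 2027, which is the last day of the appeal period.
From Friday, Aug 27, 2027, 7 business days (Aug 30, Aug 31, Sep 1, Sep 2, Sep 3, Sep 6, Sep 7, skipping weekends) brings us to Tuesday, Sep 7, 2027, which is the date on which the service credit becomes due.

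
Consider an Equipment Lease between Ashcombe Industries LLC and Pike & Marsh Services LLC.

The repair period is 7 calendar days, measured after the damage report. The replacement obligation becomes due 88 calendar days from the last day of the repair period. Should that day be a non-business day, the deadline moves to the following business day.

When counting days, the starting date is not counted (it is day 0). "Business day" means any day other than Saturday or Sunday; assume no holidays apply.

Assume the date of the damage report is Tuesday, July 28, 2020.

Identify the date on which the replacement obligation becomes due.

November 2, 2020

Adding 7 calendar days to July 28, 2020 gives August 4, 2020, which is the last day of the repair period.
The date on which the replacement obligation becomes due: 88 calendar days after August 4, 2020 is October 31, 2020. That falls on a Saturday, so it rolls to the next business day, Monday, November 2, 2020.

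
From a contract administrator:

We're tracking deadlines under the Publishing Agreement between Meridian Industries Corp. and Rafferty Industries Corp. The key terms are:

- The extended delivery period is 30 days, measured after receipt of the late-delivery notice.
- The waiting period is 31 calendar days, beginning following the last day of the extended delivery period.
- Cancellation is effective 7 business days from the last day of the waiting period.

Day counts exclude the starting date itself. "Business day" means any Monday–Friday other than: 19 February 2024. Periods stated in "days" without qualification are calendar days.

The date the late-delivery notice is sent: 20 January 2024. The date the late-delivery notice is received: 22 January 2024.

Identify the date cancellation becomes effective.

Adding 30 calendar days to 22 January 2024 gives 21 February 2024, which is the last day of the extended delivery period.
The last day of the waiting period: 31 calendar days after 21 February 2024 is 23 March 2024.
The date cancellation becomes effective: counting 7 business days from Saturday, 23 March 2024 (Mar 25, Mar 26, Mar 27, Mar 28, Mar 29, Apr 1, Apr 2, skipping weekends) reaches Tuesday, 2 April 2024.

2 April 2024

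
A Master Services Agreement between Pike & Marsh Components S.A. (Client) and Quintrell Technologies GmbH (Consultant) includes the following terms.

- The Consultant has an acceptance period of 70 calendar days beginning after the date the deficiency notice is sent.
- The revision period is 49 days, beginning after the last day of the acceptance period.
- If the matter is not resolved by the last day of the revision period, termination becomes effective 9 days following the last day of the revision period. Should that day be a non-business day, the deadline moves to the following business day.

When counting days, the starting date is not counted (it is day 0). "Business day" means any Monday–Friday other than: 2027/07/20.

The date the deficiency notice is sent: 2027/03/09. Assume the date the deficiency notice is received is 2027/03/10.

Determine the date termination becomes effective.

2027/07/15

Adding 70 calendar days to 2027/03/09 gives 2027/05/18, which is the last day of the acceptance period.
Adding 49 calendar days to 2027/05/18 gives 2027/07/06, which is the last day of the revision period.
The date termination becomes effective: 2027/07/06 + 9 days = 2027/07/15. 2027/07/15 is a Thursday and is not a listed holiday, so no roll-forward applies.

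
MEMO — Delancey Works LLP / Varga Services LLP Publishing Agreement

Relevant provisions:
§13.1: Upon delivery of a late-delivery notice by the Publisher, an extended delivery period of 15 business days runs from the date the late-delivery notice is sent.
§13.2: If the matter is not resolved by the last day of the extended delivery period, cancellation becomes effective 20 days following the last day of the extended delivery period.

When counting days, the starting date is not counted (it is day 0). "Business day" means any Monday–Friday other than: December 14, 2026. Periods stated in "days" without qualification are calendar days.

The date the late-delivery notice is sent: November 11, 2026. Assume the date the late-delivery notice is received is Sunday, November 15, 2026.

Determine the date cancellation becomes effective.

December 22, 2026

The last day of the extended delivery period: counting 15 business days from Wednesday, November 11, 2026 (Nov 12, Nov 13, Nov 16, Nov 17, …, Nov 30, Dec 1, Dec 2, skipping weekends) reaches Wednesday, December 2, 2026.
Adding 20 calendar days to December 2, 2026 gives December 22, 2026, which is the date cancellation becomes effective.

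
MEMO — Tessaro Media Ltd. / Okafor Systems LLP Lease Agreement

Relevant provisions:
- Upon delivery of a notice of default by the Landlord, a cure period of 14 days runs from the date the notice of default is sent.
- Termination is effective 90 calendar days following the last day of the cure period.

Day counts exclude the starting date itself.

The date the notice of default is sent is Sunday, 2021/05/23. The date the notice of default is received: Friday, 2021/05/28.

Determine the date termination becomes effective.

Adding 14 calendar days to 2021/05/23 gives 2021/06/06, which is the last day of the cure period.
The date termination becomes effective: 90 calendar days after 2021/06/06 is 2021/09/04.

2021/09/04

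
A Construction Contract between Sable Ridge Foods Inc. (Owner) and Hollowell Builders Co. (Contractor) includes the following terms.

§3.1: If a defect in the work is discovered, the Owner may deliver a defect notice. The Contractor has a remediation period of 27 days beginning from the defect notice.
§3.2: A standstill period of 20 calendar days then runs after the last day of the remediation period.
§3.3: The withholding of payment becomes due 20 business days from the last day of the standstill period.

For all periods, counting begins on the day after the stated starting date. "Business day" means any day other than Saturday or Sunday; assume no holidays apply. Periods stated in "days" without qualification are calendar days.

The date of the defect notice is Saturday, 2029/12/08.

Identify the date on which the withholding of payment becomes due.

2030/02/21

The last day of the remediation period: 27 calendar days after 2029/12/08 is 2030/01/04.
Adding 20 calendar days to 2030/01/04 gives 2030/01/24, which is the last day of the standstill period.
The date on which the withholding of payment becomes due: counting 20 business days from Thursday, 2030/01/24 (Jan 25, Jan 28, Jan 29, Jan 30, …, Feb 19, Feb 20, Feb 21, skipping weekends) reaches Thursday, 2030/02/21.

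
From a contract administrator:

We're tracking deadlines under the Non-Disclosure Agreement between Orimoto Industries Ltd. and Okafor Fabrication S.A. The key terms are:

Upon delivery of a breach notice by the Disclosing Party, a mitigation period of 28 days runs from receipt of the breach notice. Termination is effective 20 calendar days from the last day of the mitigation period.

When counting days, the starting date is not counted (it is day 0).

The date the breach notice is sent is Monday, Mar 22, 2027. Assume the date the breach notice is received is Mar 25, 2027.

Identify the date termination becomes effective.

May 12, 2027

Adding 28 calendar days to Mar 25, 2027 gives Apr 22, 2027, which is the last day of the mitigation period.
The date termination becomes effective: Apr 22, 2027 + 20 days = May 12, 2027.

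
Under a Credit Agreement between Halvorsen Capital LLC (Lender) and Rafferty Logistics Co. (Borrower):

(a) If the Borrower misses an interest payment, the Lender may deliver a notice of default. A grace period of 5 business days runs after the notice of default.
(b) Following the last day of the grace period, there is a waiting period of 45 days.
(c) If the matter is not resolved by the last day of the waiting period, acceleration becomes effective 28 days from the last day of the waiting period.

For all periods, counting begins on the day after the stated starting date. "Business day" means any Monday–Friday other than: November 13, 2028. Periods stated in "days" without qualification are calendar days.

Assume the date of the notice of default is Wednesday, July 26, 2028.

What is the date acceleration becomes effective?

October 14, 2028

The last day of the grace period: 5 business days after Wednesday, July 26, 2028, skipping weekends — Jul 27, Jul 28, Jul 31, Aug 1, Aug 2 — lands on Wednesday, August 2, 2028.
The last day of the waiting period: 45 calendar days after August 2, 2028 is September 16, 2028.
Adding 28 calendar days to September 16, 2028 gives October 14, 2028, which is the date acceleration becomes effective.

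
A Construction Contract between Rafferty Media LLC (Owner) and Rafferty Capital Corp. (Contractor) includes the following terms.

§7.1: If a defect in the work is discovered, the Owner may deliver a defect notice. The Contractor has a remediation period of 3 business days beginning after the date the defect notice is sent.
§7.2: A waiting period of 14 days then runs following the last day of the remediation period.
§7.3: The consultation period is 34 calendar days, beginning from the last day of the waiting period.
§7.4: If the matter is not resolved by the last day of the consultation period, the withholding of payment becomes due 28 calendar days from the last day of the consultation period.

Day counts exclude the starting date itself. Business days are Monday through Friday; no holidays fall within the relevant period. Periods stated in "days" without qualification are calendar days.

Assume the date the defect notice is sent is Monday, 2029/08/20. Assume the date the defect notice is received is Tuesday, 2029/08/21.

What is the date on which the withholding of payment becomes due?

2029/11/07

The last day of the remediation period: 3 business days after Monday, 2029/08/20, skipping weekends — Aug 21, Aug 22, Aug 23 — lands on Thursday, 2029/08/23.
Adding 14 calendar days to 2029/08/23 gives 2029/09/06, which is the last day of the waiting period.
The last day of the consultation period: 34 calendar days after 2029/09/06 is 2029/10/10.
The date on which the withholding of payment becomes due: 2029/10/10 + 28 days = 2029/11/07.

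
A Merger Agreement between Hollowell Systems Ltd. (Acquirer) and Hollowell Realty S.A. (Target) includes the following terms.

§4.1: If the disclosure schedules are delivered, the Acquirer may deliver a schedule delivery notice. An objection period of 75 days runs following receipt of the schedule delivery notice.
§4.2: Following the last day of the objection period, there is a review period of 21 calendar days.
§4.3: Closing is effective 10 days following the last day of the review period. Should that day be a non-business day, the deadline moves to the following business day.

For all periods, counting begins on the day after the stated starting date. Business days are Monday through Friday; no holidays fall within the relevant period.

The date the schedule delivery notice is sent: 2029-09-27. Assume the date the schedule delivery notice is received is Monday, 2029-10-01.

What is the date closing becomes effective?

2030-01-15

The last day of the objection period: 2029-10-01 + 75 days = 2029-12-15.
Adding 21 calendar days to 2029-12-15 gives 2030-01-05, which is the last day of the review period.
The date closing becomes effective: 10 calendar days after 2030-01-05 is 2030-01-15. 2030-01-15 is a Tuesday, so no roll-forward applies.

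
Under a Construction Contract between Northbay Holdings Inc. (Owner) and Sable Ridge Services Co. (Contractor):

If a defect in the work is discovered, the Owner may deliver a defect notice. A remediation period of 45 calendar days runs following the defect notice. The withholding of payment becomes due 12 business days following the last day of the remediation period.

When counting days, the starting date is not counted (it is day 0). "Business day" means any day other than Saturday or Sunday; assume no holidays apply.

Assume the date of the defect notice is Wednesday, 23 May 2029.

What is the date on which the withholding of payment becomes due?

Adding 45 calendar days to 23 May 2029 gives 7 July 2029, which is the last day of the remediation period.
From Saturday, 7 July 2029, 12 business days (Jul 9, Jul 10, Jul 11, Jul 12, …, Jul 20, Jul 23, Jul 24, skipping weekends) brings us to Tuesday, 24 July 2029, which is the date on which the withholding of payment becomes due.

24 July 2029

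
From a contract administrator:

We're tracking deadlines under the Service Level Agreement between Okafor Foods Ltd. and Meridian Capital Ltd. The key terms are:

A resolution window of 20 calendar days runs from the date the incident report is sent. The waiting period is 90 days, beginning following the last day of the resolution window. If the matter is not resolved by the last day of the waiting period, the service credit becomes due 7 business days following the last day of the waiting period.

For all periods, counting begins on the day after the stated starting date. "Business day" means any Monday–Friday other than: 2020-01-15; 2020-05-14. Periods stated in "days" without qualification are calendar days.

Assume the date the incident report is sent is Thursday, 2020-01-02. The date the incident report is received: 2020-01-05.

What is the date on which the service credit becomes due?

2020-04-30

The last day of the resolution window: 2020-01-02 + 20 days = 2020-01-22.
Adding 90 calendar days to 2020-01-22 gives 2020-04-21, which is the last day of the waiting period.
The date on which the service credit becomes due: counting 7 business days from Tuesday, 2020-04-21 (Apr 22, Apr 23, Apr 24, Apr 27, Apr 28, Apr 29, Apr 30, skipping weekends) reaches Thursday, 2020-04-30.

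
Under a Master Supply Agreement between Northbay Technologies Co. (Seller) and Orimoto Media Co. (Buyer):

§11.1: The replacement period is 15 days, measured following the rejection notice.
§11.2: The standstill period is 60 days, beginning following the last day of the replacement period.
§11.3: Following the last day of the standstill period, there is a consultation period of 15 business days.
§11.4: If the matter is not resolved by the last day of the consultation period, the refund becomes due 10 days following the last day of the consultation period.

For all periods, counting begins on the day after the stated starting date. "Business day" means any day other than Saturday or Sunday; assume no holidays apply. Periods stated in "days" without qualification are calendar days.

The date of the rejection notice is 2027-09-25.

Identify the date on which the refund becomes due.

The last day of the replacement period: 15 calendar days after 2027-09-25 is 2027-10-10.
The last day of the standstill period: 60 calendar days after 2027-10-10 is 2027-12-09.
The last day of the consultation period: 15 business days after Thursday, 2027-12-09, skipping weekends — Dec 10, Dec 13, Dec 14, Dec 15, …, Dec 28, Dec 29, Dec 30 — lands on Thursday, 2027-12-30.
The date on which the refund becomes due: 2027-12-30 + 10 days = 2028-01-09.

2028-01-09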